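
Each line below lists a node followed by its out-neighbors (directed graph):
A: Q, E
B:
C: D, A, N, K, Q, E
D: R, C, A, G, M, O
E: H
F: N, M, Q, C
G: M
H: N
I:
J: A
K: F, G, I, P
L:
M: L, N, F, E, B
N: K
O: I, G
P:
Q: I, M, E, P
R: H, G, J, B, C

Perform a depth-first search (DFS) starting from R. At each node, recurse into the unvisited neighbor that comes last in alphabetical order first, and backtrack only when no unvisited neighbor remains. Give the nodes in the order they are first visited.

R -> J -> A -> Q -> P -> M -> N -> K -> I -> G -> F -> C -> E -> H -> D -> O -> L -> B

Visit R
R → J
J → A
A → Q
Q → P
Q → M
M → N
N → K
K → I
K → G
K → F
F → C
C → E
E → H
C → D
D → O
M → L
M → B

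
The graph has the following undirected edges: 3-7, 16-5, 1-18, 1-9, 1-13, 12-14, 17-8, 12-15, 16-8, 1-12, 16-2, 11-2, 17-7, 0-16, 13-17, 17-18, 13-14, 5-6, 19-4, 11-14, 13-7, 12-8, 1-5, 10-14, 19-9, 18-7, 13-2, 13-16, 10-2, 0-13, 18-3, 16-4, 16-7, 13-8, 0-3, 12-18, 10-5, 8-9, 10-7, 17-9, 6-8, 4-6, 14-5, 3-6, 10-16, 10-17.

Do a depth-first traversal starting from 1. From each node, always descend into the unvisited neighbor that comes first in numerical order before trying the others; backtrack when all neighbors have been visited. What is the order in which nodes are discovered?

1 -> 5 -> 6 -> 3 -> 0 -> 13 -> 2 -> 10 -> 7 -> 16 -> 4 -> 19 -> 9 -> 8 -> 12 -> 14 -> 11 -> 15 -> 18 -> 17

Visit 1
1 → 5
5 → 6
6 → 3
3 → 0
0 → 13
13 → 2
2 → 10
10 → 7
7 → 16
16 → 4
4 → 19
19 → 9
9 → 8
8 → 12
12 → 14
14 → 11
12 → 15
12 → 18
18 → 17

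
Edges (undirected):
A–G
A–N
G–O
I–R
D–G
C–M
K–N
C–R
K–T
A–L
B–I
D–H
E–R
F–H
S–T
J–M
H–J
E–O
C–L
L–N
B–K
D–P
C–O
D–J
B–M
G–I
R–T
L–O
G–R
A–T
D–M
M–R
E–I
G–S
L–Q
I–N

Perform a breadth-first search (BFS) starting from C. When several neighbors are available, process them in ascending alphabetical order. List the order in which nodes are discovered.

C L M O R A N Q B D J E G I T K H P S F

Visit C; enqueue L, M, O, R → queue [L, M, O, R]
Visit L; enqueue A, N, Q → queue [M, O, R, A, N, Q]
Visit M; enqueue B, D, J → queue [O, R, A, N, Q, B, D, J]
Visit O; enqueue E, G → queue [R, A, N, Q, B, D, J, E, G]
Visit R; enqueue I, T → queue [A, N, Q, B, D, J, E, G, I, T]
Visit A → queue [N, Q, B, D, J, E, G, I, T]
Visit N; enqueue K → queue [Q, B, D, J, E, G, I, T, K]
Visit Q → queue [B, D, J, E, G, I, T, K]
Visit B → queue [D, J, E, G, I, T, K]
Visit D; enqueue H, P → queue [J, E, G, I, T, K, H, P]
Visit J → queue [E, G, I, T, K, H, P]
Visit E → queue [G, I, T, K, H, P]
Visit G; enqueue S → queue [I, T, K, H, P, S]
Visit I → queue [T, K, H, P, S]
Visit T → queue [K, H, P, S]
Visit K → queue [H, P, S]
Visit H; enqueue F → queue [P, S, F]
Visit P → queue [S, F]
Visit S → queue [F]
Visit F → queue []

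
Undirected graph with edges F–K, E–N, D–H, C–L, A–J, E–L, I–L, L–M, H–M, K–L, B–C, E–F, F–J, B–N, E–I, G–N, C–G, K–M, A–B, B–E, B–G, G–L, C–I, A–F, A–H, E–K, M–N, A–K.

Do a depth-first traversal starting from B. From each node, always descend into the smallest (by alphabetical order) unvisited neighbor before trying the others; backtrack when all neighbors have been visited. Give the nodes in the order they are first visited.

Visit B
B → A
A → F
F → E
E → I
I → C
C → G
G → L
L → K
K → M
M → H
H → D
M → N
F → J

B A F E I C G L K M H D N J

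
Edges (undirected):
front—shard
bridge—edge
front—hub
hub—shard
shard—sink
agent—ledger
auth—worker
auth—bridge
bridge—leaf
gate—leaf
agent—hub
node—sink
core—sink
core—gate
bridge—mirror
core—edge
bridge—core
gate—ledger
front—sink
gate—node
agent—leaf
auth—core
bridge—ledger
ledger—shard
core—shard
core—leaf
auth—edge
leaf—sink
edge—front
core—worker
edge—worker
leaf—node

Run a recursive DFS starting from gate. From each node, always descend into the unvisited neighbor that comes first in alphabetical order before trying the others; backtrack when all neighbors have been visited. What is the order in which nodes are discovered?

Visit gate
gate → core
core → auth
auth → bridge
bridge → edge
edge → front
front → hub
hub → agent
agent → leaf
leaf → node
node → sink
sink → shard
shard → ledger
edge → worker
bridge → mirror

gate, core, auth, bridge, edge, front, hub, agent, leaf, node, sink, shard, ledger, worker, mirror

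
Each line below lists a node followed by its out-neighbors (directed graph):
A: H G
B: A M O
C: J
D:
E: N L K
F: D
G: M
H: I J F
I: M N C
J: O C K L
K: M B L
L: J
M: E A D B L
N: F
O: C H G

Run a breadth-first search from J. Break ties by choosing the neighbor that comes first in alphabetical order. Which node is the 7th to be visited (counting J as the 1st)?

M

Visit J; enqueue C, K, L, O → queue [C, K, L, O]
Visit C → queue [K, L, O]
Visit K; enqueue B, M → queue [L, O, B, M]
Visit L → queue [O, B, M]
Visit O; enqueue G, H → queue [B, M, G, H]
Visit B; enqueue A → queue [M, G, H, A]
Visit M; enqueue D, E → queue [G, H, A, D, E]
Visit G → queue [H, A, D, E]
Visit H; enqueue F, I → queue [A, D, E, F, I]
Visit A → queue [D, E, F, I]
Visit D → queue [E, F, I]
Visit E; enqueue N → queue [F, I, N]
Visit F → queue [I, N]
Visit I → queue [N]
Visit N → queue []

Visit order: J, C, K, L, O, B, M, G, H, A, D, E, F, I, N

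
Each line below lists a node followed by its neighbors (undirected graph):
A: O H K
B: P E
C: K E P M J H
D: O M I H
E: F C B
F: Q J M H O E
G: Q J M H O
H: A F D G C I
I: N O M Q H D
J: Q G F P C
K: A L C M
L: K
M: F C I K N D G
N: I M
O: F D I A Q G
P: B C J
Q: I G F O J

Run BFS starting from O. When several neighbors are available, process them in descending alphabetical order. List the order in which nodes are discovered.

O -> Q -> I -> G -> F -> D -> A -> J -> N -> M -> H -> E -> K -> P -> C -> B -> L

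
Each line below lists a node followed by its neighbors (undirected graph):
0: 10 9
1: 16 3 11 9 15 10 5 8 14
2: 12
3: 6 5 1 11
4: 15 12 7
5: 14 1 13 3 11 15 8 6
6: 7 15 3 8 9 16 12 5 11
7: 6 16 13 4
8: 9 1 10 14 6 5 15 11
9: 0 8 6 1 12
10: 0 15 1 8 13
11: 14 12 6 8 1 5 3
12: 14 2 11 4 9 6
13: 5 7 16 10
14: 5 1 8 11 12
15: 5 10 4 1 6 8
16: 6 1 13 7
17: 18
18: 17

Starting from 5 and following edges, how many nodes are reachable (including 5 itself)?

BFS from 5 visits: 5, 15, 14, 13, 11, 8, 6, 3, 1, 10, 4, 12, 16, 7, 9, 0, 2
Reachable nodes: 17 of 19 total.

17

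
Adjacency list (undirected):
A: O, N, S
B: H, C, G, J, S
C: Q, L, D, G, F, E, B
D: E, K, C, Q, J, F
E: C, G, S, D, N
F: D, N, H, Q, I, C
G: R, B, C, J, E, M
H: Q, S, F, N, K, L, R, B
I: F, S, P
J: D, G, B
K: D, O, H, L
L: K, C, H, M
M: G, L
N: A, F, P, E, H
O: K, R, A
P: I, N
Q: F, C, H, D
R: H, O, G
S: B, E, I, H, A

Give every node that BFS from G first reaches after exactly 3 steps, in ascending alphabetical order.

Level 0: G
Level 1: B, C, E, J, M, R
Level 2: D, F, H, L, N, O, Q, S
Level 3: A, I, K, P

A, I, K, P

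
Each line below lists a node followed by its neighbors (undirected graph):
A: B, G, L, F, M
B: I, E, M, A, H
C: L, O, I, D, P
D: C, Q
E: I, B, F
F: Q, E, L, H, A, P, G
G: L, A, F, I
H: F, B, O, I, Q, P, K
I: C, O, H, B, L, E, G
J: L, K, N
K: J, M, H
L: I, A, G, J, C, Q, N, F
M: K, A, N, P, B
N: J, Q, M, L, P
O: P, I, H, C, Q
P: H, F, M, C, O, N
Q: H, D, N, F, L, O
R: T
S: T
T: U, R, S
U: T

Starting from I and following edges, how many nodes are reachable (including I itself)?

BFS from I visits: I, B, C, E, G, H, L, O, A, M, D, P, F, K, Q, J, N
Reachable nodes: 17 of 21 total.

17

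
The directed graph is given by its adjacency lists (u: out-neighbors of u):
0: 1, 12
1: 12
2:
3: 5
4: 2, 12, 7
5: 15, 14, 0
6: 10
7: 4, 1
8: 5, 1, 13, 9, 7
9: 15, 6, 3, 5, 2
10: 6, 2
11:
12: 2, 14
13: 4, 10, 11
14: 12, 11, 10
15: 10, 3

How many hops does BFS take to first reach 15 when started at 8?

2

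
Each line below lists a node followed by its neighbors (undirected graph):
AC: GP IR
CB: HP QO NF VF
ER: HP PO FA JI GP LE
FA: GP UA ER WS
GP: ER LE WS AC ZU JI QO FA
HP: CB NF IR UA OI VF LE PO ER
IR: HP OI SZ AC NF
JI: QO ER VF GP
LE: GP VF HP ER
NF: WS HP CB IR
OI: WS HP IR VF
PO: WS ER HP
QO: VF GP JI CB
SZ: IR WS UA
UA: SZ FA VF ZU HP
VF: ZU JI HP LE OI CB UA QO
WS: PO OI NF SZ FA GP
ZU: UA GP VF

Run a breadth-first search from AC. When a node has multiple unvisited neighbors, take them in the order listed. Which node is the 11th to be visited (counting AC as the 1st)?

HP

Visit AC; enqueue GP, IR → queue [GP, IR]
Visit GP; enqueue ER, LE, WS, ZU, JI, QO, FA → queue [IR, ER, LE, WS, ZU, JI, QO, FA]
Visit IR; enqueue HP, OI, SZ, NF → queue [ER, LE, WS, ZU, JI, QO, FA, HP, OI, SZ, NF]
Visit ER; enqueue PO → queue [LE, WS, ZU, JI, QO, FA, HP, OI, SZ, NF, PO]
Visit LE; enqueue VF → queue [WS, ZU, JI, QO, FA, HP, OI, SZ, NF, PO, VF]
Visit WS → queue [ZU, JI, QO, FA, HP, OI, SZ, NF, PO, VF]
Visit ZU; enqueue UA → queue [JI, QO, FA, HP, OI, SZ, NF, PO, VF, UA]
Visit JI → queue [QO, FA, HP, OI, SZ, NF, PO, VF, UA]
Visit QO; enqueue CB → queue [FA, HP, OI, SZ, NF, PO, VF, UA, CB]
Visit FA → queue [HP, OI, SZ, NF, PO, VF, UA, CB]
Visit HP → queue [OI, SZ, NF, PO, VF, UA, CB]
Visit OI → queue [SZ, NF, PO, VF, UA, CB]
Visit SZ → queue [NF, PO, VF, UA, CB]
Visit NF → queue [PO, VF, UA, CB]
Visit PO → queue [VF, UA, CB]
Visit VF → queue [UA, CB]
Visit UA → queue [CB]
Visit CB → queue []

Visit order: AC, GP, IR, ER, LE, WS, ZU, JI, QO, FA, HP, OI, SZ, NF, PO, VF, UA, CB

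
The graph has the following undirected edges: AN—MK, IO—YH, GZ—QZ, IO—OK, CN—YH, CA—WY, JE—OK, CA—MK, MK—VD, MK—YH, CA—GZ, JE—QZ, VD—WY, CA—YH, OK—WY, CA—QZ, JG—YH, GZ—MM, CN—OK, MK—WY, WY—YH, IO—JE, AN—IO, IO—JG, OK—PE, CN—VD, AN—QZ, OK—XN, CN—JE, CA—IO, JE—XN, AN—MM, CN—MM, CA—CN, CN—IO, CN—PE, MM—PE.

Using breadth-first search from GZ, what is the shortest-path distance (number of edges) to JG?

Level 0: GZ
Level 1: CA, MM, QZ
Level 2: AN, CN, IO, JE, MK, PE, WY, YH
Level 3: JG, OK, VD, XN
JG first appears at level 3.

3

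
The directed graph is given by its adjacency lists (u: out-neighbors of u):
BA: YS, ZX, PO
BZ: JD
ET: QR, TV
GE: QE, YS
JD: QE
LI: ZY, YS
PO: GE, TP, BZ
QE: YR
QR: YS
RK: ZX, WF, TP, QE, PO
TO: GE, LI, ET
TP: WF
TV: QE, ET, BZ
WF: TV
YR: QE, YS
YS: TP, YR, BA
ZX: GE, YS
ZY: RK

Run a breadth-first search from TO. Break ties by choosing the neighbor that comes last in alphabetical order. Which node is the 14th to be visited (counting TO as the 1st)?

BZ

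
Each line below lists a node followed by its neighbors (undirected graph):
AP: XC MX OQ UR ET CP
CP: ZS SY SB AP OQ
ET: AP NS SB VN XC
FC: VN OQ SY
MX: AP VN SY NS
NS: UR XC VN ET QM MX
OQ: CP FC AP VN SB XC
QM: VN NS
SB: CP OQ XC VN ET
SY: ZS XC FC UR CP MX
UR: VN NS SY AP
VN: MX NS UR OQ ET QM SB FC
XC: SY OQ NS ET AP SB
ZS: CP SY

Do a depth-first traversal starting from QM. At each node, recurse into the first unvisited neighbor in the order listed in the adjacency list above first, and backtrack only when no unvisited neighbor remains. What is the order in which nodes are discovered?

Visit QM
QM → VN
VN → MX
MX → AP
AP → XC
XC → SY
SY → ZS
ZS → CP
CP → SB
SB → OQ
OQ → FC
SB → ET
ET → NS
NS → UR

QM -> VN -> MX -> AP -> XC -> SY -> ZS -> CP -> SB -> OQ -> FC -> ET -> NS -> UR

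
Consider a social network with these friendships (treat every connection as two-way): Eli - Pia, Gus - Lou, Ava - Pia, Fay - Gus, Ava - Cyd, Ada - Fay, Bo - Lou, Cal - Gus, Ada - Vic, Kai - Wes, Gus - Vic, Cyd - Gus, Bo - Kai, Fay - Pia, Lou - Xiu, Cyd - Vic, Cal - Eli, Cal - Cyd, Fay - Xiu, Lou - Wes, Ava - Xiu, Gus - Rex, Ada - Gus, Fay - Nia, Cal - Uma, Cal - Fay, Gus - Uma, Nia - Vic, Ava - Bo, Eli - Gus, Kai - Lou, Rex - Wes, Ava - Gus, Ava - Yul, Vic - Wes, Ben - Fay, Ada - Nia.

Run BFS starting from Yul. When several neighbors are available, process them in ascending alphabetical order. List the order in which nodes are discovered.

Yul, Ava, Bo, Cyd, Gus, Pia, Xiu, Kai, Lou, Cal, Vic, Ada, Eli, Fay, Rex, Uma, Wes, Nia, Ben

Visit Yul; enqueue Ava → queue [Ava]
Visit Ava; enqueue Bo, Cyd, Gus, Pia, Xiu → queue [Bo, Cyd, Gus, Pia, Xiu]
Visit Bo; enqueue Kai, Lou → queue [Cyd, Gus, Pia, Xiu, Kai, Lou]
Visit Cyd; enqueue Cal, Vic → queue [Gus, Pia, Xiu, Kai, Lou, Cal, Vic]
Visit Gus; enqueue Ada, Eli, Fay, Rex, Uma → queue [Pia, Xiu, Kai, Lou, Cal, Vic, Ada, Eli, Fay, Rex, Uma]
Visit Pia → queue [Xiu, Kai, Lou, Cal, Vic, Ada, Eli, Fay, Rex, Uma]
Visit Xiu → queue [Kai, Lou, Cal, Vic, Ada, Eli, Fay, Rex, Uma]
Visit Kai; enqueue Wes → queue [Lou, Cal, Vic, Ada, Eli, Fay, Rex, Uma, Wes]
Visit Lou → queue [Cal, Vic, Ada, Eli, Fay, Rex, Uma, Wes]
Visit Cal → queue [Vic, Ada, Eli, Fay, Rex, Uma, Wes]
Visit Vic; enqueue Nia → queue [Ada, Eli, Fay, Rex, Uma, Wes, Nia]
Visit Ada → queue [Eli, Fay, Rex, Uma, Wes, Nia]
Visit Eli → queue [Fay, Rex, Uma, Wes, Nia]
Visit Fay; enqueue Ben → queue [Rex, Uma, Wes, Nia, Ben]
Visit Rex → queue [Uma, Wes, Nia, Ben]
Visit Uma → queue [Wes, Nia, Ben]
Visit Wes → queue [Nia, Ben]
Visit Nia → queue [Ben]
Visit Ben → queue []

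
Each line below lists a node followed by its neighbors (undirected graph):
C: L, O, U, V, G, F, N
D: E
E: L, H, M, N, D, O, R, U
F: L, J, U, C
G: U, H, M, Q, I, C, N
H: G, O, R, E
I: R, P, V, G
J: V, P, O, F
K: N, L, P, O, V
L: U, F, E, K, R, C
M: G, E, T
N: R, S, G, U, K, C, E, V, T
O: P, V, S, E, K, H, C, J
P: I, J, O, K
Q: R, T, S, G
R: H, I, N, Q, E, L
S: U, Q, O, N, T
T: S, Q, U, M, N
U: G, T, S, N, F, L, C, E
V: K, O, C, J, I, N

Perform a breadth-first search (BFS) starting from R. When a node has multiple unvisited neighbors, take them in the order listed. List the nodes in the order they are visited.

Visit R; enqueue H, I, N, Q, E, L → queue [H, I, N, Q, E, L]
Visit H; enqueue G, O → queue [I, N, Q, E, L, G, O]
Visit I; enqueue P, V → queue [N, Q, E, L, G, O, P, V]
Visit N; enqueue S, U, K, C, T → queue [Q, E, L, G, O, P, V, S, U, K, C, T]
Visit Q → queue [E, L, G, O, P, V, S, U, K, C, T]
Visit E; enqueue M, D → queue [L, G, O, P, V, S, U, K, C, T, M, D]
Visit L; enqueue F → queue [G, O, P, V, S, U, K, C, T, M, D, F]
Visit G → queue [O, P, V, S, U, K, C, T, M, D, F]
Visit O; enqueue J → queue [P, V, S, U, K, C, T, M, D, F, J]
Visit P → queue [V, S, U, K, C, T, M, D, F, J]
Visit V → queue [S, U, K, C, T, M, D, F, J]
Visit S → queue [U, K, C, T, M, D, F, J]
Visit U → queue [K, C, T, M, D, F, J]
Visit K → queue [C, T, M, D, F, J]
Visit C → queue [T, M, D, F, J]
Visit T → queue [M, D, F, J]
Visit M → queue [D, F, J]
Visit D → queue [F, J]
Visit F → queue [J]
Visit J → queue []

R H I N Q E L G O P V S U K C T M D F J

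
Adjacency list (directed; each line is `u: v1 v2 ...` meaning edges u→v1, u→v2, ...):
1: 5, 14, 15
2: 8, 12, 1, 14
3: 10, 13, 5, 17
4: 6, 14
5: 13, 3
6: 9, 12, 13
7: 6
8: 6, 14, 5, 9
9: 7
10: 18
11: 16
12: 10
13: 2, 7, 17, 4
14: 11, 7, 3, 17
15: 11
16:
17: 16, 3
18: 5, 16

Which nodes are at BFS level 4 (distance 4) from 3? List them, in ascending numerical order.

Level 0: 3
Level 1: 5, 10, 13, 17
Level 2: 2, 4, 7, 16, 18
Level 3: 1, 6, 8, 12, 14
Level 4: 9, 11, 15

9, 11, 15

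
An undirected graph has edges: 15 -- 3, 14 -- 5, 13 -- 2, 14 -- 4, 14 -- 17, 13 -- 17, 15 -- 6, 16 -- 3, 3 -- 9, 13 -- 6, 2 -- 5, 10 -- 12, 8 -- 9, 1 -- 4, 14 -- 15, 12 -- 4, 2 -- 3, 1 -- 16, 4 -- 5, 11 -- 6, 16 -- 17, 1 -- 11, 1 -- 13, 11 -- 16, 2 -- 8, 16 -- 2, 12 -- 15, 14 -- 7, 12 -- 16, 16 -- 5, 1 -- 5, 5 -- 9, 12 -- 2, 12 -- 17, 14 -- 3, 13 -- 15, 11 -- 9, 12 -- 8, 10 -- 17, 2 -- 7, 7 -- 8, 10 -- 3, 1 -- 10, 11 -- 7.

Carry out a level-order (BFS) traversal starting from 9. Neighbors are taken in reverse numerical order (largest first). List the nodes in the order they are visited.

9 11 8 5 3 16 7 6 1 12 2 14 4 15 10 17 13

Visit 9; enqueue 11, 8, 5, 3 → queue [11, 8, 5, 3]
Visit 11; enqueue 16, 7, 6, 1 → queue [8, 5, 3, 16, 7, 6, 1]
Visit 8; enqueue 12, 2 → queue [5, 3, 16, 7, 6, 1, 12, 2]
Visit 5; enqueue 14, 4 → queue [3, 16, 7, 6, 1, 12, 2, 14, 4]
Visit 3; enqueue 15, 10 → queue [16, 7, 6, 1, 12, 2, 14, 4, 15, 10]
Visit 16; enqueue 17 → queue [7, 6, 1, 12, 2, 14, 4, 15, 10, 17]
Visit 7 → queue [6, 1, 12, 2, 14, 4, 15, 10, 17]
Visit 6; enqueue 13 → queue [1, 12, 2, 14, 4, 15, 10, 17, 13]
Visit 1 → queue [12, 2, 14, 4, 15, 10, 17, 13]
Visit 12 → queue [2, 14, 4, 15, 10, 17, 13]
Visit 2 → queue [14, 4, 15, 10, 17, 13]
Visit 14 → queue [4, 15, 10, 17, 13]
Visit 4 → queue [15, 10, 17, 13]
Visit 15 → queue [10, 17, 13]
Visit 10 → queue [17, 13]
Visit 17 → queue [13]
Visit 13 → queue []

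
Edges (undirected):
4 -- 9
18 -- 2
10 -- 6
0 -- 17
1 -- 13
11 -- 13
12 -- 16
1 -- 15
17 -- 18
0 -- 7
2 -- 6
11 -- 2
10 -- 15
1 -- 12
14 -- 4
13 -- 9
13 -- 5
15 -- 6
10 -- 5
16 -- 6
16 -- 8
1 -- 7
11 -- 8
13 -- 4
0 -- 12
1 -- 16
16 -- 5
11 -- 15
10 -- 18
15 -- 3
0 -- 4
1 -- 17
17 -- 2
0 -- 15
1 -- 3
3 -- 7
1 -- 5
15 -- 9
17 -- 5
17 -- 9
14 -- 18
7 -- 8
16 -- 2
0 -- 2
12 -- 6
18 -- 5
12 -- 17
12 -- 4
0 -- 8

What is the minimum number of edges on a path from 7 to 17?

Level 0: 7
Level 1: 0, 1, 3, 8
Level 2: 2, 4, 5, 11, 12, 13, 15, 16, 17
Level 3: 6, 9, 10, 14, 18
17 first appears at level 2.

2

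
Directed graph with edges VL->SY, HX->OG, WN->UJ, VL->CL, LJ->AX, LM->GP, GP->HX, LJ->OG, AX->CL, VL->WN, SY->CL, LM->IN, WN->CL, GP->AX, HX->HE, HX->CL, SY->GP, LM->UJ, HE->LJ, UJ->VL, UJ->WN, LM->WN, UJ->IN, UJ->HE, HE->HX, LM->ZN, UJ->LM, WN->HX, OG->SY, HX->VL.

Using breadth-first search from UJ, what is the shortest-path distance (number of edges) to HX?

2

Level 0: UJ
Level 1: HE, IN, LM, VL, WN
Level 2: CL, GP, HX, LJ, SY, ZN
Level 3: AX, OG
HX first appears at level 2.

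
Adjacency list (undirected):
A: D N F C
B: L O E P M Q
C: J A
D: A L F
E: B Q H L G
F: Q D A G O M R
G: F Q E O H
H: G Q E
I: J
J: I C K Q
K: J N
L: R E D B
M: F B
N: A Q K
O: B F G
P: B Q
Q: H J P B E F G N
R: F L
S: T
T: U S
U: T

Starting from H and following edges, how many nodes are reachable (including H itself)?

BFS from H visits: H, Q, G, E, P, N, J, F, B, O, L, K, A, I, C, R, M, D
Reachable nodes: 18 of 21 total.

18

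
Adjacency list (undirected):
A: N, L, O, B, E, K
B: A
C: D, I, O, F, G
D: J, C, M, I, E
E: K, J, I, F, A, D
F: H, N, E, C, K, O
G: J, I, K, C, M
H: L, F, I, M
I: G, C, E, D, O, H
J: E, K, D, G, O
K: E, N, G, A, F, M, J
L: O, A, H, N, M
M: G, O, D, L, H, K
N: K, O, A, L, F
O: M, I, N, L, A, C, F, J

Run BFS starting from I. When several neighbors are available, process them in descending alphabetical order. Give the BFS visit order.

Visit I; enqueue O, H, G, E, D, C → queue [O, H, G, E, D, C]
Visit O; enqueue N, M, L, J, F, A → queue [H, G, E, D, C, N, M, L, J, F, A]
Visit H → queue [G, E, D, C, N, M, L, J, F, A]
Visit G; enqueue K → queue [E, D, C, N, M, L, J, F, A, K]
Visit E → queue [D, C, N, M, L, J, F, A, K]
Visit D → queue [C, N, M, L, J, F, A, K]
Visit C → queue [N, M, L, J, F, A, K]
Visit N → queue [M, L, J, F, A, K]
Visit M → queue [L, J, F, A, K]
Visit L → queue [J, F, A, K]
Visit J → queue [F, A, K]
Visit F → queue [A, K]
Visit A; enqueue B → queue [K, B]
Visit K → queue [B]
Visit B → queue []

I → O → H → G → E → D → C → N → M → L → J → F → A → K → B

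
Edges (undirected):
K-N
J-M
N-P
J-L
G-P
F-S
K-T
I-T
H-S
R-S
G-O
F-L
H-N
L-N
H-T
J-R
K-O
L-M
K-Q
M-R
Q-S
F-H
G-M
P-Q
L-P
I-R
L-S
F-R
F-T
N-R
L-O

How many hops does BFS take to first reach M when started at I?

2

Level 0: I
Level 1: R, T
Level 2: F, H, J, K, M, N, S
Level 3: G, L, O, P, Q
M first appears at level 2.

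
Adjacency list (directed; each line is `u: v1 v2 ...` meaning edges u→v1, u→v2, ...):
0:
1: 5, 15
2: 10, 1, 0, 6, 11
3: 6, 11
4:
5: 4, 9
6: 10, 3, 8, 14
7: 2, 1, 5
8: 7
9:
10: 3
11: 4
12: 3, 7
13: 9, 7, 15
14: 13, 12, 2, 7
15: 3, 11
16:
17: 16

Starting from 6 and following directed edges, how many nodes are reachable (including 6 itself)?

BFS from 6 visits: 6, 10, 3, 8, 14, 11, 7, 13, 12, 2, 4, 1, 5, 9, 15, 0
Reachable nodes: 16 of 18 total.

16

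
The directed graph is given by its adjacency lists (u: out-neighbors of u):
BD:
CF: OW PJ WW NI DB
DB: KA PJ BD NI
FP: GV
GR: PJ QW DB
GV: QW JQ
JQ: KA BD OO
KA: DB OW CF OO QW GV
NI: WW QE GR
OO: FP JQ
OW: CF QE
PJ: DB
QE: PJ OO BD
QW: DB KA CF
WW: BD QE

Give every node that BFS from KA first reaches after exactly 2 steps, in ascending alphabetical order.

BD, FP, JQ, NI, PJ, QE, WW

Level 0: KA
Level 1: CF, DB, GV, OO, OW, QW
Level 2: BD, FP, JQ, NI, PJ, QE, WW
Level 3: GR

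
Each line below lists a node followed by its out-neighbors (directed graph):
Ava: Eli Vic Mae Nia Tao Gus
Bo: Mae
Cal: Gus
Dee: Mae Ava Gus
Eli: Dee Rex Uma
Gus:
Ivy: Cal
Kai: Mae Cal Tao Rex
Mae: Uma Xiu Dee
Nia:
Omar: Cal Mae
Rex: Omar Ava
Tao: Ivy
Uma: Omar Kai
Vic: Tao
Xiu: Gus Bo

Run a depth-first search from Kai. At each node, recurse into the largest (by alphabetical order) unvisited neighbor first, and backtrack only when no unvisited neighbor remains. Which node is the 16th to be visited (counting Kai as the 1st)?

Visit Kai
Kai → Tao
Tao → Ivy
Ivy → Cal
Cal → Gus
Kai → Rex
Rex → Omar
Omar → Mae
Mae → Xiu
Xiu → Bo
Mae → Uma
Mae → Dee
Dee → Ava
Ava → Vic
Ava → Nia
Ava → Eli

Visit order: Kai, Tao, Ivy, Cal, Gus, Rex, Omar, Mae, Xiu, Bo, Uma, Dee, Ava, Vic, Nia, Eli

Eli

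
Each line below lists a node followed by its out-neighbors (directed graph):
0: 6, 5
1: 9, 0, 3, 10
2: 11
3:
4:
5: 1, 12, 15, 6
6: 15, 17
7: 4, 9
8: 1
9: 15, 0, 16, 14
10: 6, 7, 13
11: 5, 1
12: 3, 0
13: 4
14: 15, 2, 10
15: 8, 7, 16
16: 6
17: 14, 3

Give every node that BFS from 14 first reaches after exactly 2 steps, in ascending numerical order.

6, 7, 8, 11, 13, 16

Level 0: 14
Level 1: 2, 10, 15
Level 2: 6, 7, 8, 11, 13, 16
Level 3: 1, 4, 5, 9, 17
Level 4: 0, 3, 12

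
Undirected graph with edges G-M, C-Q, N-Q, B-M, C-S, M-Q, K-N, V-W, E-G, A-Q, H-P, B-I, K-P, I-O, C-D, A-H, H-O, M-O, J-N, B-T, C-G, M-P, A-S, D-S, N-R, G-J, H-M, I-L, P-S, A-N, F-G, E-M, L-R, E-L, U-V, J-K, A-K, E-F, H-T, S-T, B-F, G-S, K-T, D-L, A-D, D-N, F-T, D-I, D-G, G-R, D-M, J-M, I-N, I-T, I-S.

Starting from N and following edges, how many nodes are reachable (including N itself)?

20

BFS from N visits: N, R, Q, K, J, I, D, A, L, G, M, C, T, P, S, O, B, H, E, F
Reachable nodes: 20 of 23 total.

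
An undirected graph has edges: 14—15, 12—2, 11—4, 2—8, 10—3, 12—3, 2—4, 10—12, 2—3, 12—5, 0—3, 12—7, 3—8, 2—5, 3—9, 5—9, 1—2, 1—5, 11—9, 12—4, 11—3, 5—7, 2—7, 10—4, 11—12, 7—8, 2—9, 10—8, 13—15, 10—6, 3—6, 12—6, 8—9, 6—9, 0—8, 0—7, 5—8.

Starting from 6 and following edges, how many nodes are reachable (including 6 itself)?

BFS from 6 visits: 6, 12, 10, 9, 3, 11, 7, 5, 4, 2, 8, 0, 1
Reachable nodes: 13 of 16 total.

13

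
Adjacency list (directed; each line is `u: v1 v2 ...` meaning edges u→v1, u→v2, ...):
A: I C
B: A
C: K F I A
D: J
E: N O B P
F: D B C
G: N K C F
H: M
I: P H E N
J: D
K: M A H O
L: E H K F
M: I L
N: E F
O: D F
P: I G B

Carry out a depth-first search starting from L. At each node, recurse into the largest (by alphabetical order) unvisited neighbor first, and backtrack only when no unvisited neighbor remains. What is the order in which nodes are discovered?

L, K, O, F, D, J, C, I, P, G, N, E, B, A, H, M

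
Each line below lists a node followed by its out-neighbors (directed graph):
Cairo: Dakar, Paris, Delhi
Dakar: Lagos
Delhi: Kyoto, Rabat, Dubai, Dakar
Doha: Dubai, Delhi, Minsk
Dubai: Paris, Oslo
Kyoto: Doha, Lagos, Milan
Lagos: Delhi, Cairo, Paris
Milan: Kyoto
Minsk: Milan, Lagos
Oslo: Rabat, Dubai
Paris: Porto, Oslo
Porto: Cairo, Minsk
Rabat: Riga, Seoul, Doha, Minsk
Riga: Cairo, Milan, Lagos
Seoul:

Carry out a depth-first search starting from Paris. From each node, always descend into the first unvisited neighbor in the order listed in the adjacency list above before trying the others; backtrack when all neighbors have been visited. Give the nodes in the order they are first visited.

Paris -> Porto -> Cairo -> Dakar -> Lagos -> Delhi -> Kyoto -> Doha -> Dubai -> Oslo -> Rabat -> Riga -> Milan -> Seoul -> Minsk

Visit Paris
Paris → Porto
Porto → Cairo
Cairo → Dakar
Dakar → Lagos
Lagos → Delhi
Delhi → Kyoto
Kyoto → Doha
Doha → Dubai
Dubai → Oslo
Oslo → Rabat
Rabat → Riga
Riga → Milan
Rabat → Seoul
Rabat → Minsk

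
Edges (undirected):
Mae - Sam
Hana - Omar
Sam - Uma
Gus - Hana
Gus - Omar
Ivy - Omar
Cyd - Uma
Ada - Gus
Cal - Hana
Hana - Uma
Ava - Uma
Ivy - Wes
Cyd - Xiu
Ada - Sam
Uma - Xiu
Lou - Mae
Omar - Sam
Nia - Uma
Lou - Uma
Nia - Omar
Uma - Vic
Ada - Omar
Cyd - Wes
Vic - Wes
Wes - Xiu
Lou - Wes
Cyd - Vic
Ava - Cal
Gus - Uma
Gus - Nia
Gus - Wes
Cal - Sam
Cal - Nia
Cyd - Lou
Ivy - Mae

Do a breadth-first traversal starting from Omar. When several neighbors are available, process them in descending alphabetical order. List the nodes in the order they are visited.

Omar → Sam → Nia → Ivy → Hana → Gus → Ada → Uma → Mae → Cal → Wes → Xiu → Vic → Lou → Cyd → Ava

Visit Omar; enqueue Sam, Nia, Ivy, Hana, Gus, Ada → queue [Sam, Nia, Ivy, Hana, Gus, Ada]
Visit Sam; enqueue Uma, Mae, Cal → queue [Nia, Ivy, Hana, Gus, Ada, Uma, Mae, Cal]
Visit Nia → queue [Ivy, Hana, Gus, Ada, Uma, Mae, Cal]
Visit Ivy; enqueue Wes → queue [Hana, Gus, Ada, Uma, Mae, Cal, Wes]
Visit Hana → queue [Gus, Ada, Uma, Mae, Cal, Wes]
Visit Gus → queue [Ada, Uma, Mae, Cal, Wes]
Visit Ada → queue [Uma, Mae, Cal, Wes]
Visit Uma; enqueue Xiu, Vic, Lou, Cyd, Ava → queue [Mae, Cal, Wes, Xiu, Vic, Lou, Cyd, Ava]
Visit Mae → queue [Cal, Wes, Xiu, Vic, Lou, Cyd, Ava]
Visit Cal → queue [Wes, Xiu, Vic, Lou, Cyd, Ava]
Visit Wes → queue [Xiu, Vic, Lou, Cyd, Ava]
Visit Xiu → queue [Vic, Lou, Cyd, Ava]
Visit Vic → queue [Lou, Cyd, Ava]
Visit Lou → queue [Cyd, Ava]
Visit Cyd → queue [Ava]
Visit Ava → queue []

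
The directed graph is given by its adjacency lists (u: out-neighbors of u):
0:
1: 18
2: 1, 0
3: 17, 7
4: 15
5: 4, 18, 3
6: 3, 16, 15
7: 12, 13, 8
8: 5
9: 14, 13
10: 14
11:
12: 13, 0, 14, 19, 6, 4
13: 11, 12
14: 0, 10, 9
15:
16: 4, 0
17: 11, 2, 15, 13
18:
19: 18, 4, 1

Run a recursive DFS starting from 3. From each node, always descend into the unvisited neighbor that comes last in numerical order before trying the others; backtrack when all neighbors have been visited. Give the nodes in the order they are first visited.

Visit 3
3 → 17
17 → 15
17 → 13
13 → 12
12 → 19
19 → 18
19 → 4
19 → 1
12 → 14
14 → 10
14 → 9
14 → 0
12 → 6
6 → 16
13 → 11
17 → 2
3 → 7
7 → 8
8 → 5

3 -> 17 -> 15 -> 13 -> 12 -> 19 -> 18 -> 4 -> 1 -> 14 -> 10 -> 9 -> 0 -> 6 -> 16 -> 11 -> 2 -> 7 -> 8 -> 5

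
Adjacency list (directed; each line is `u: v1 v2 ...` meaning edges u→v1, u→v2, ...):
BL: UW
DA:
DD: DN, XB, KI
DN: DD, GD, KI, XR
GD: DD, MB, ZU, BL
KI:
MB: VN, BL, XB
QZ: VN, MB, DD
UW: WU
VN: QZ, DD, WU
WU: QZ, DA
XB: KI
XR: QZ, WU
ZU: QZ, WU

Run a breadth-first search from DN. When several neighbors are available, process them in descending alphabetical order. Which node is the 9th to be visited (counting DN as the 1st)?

Visit DN; enqueue XR, KI, GD, DD → queue [XR, KI, GD, DD]
Visit XR; enqueue WU, QZ → queue [KI, GD, DD, WU, QZ]
Visit KI → queue [GD, DD, WU, QZ]
Visit GD; enqueue ZU, MB, BL → queue [DD, WU, QZ, ZU, MB, BL]
Visit DD; enqueue XB → queue [WU, QZ, ZU, MB, BL, XB]
Visit WU; enqueue DA → queue [QZ, ZU, MB, BL, XB, DA]
Visit QZ; enqueue VN → queue [ZU, MB, BL, XB, DA, VN]
Visit ZU → queue [MB, BL, XB, DA, VN]
Visit MB → queue [BL, XB, DA, VN]
Visit BL; enqueue UW → queue [XB, DA, VN, UW]
Visit XB → queue [DA, VN, UW]
Visit DA → queue [VN, UW]
Visit VN → queue [UW]
Visit UW → queue []

Visit order: DN, XR, KI, GD, DD, WU, QZ, ZU, MB, BL, XB, DA, VN, UW

MB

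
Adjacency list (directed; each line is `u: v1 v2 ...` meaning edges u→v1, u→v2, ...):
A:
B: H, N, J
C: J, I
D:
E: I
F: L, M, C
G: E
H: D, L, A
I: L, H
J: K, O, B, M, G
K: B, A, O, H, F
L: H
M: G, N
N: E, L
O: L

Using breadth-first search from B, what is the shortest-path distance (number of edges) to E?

Level 0: B
Level 1: H, J, N
Level 2: A, D, E, G, K, L, M, O
Level 3: F, I
Level 4: C
E first appears at level 2.

2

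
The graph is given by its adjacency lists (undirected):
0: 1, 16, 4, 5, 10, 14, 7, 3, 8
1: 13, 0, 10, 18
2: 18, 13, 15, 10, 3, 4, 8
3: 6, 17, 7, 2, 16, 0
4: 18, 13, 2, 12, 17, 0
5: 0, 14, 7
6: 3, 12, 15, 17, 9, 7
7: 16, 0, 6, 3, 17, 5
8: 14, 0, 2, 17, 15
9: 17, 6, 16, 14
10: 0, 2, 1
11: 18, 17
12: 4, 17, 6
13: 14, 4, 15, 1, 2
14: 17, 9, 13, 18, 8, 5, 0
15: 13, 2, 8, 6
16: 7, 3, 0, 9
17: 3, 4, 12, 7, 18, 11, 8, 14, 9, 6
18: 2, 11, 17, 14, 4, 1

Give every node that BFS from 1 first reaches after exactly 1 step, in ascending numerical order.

Level 0: 1
Level 1: 0, 10, 13, 18
Level 2: 2, 3, 4, 5, 7, 8, 11, 14, 15, 16, 17
Level 3: 6, 9, 12

0, 10, 13, 18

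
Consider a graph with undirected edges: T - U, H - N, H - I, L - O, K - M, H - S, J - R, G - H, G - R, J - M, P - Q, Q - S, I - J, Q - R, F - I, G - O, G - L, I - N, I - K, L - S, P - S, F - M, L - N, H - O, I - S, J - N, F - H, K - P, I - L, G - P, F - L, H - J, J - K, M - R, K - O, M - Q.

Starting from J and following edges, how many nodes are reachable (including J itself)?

14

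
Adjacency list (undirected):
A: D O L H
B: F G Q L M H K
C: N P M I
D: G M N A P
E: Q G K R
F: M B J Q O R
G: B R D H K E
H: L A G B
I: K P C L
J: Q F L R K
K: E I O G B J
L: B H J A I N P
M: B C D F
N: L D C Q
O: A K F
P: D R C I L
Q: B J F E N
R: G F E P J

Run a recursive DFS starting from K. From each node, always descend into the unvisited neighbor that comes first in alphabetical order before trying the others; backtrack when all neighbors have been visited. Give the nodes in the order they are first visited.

K B F J L A D G E Q N C I P R M H O

Visit K
K → B
B → F
F → J
J → L
L → A
A → D
D → G
G → E
E → Q
Q → N
N → C
C → I
I → P
P → R
C → M
G → H
A → O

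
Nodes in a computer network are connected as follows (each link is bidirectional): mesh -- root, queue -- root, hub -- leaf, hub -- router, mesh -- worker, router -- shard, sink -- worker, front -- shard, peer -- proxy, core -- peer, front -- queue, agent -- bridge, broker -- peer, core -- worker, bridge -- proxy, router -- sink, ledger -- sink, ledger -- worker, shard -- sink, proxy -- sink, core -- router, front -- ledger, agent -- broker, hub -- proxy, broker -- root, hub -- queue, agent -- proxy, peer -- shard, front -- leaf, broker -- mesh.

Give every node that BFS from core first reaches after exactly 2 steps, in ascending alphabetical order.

broker, hub, ledger, mesh, proxy, shard, sink

Level 0: core
Level 1: peer, router, worker
Level 2: broker, hub, ledger, mesh, proxy, shard, sink
Level 3: agent, bridge, front, leaf, queue, root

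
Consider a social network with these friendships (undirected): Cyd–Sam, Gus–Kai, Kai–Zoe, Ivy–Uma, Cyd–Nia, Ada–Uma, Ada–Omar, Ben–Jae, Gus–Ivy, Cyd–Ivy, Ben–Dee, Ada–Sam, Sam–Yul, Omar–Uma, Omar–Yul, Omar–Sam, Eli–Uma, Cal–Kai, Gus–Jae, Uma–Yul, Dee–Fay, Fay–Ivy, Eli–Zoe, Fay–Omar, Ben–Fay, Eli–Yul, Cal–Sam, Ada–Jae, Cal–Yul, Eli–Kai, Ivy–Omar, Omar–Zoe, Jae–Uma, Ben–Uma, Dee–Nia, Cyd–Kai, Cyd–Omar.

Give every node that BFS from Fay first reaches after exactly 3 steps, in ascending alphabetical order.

Level 0: Fay
Level 1: Ben, Dee, Ivy, Omar
Level 2: Ada, Cyd, Gus, Jae, Nia, Sam, Uma, Yul, Zoe
Level 3: Cal, Eli, Kai

Cal, Eli, Kai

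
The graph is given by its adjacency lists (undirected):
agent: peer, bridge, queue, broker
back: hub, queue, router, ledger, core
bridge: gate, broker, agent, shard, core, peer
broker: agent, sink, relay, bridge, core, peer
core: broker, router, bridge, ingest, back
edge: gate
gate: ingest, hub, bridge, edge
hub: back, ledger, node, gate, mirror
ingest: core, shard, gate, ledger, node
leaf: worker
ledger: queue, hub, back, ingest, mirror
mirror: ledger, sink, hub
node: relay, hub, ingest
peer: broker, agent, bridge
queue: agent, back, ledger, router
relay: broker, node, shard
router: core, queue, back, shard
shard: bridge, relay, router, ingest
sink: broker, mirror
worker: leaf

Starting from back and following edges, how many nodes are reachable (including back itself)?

18

BFS from back visits: back, hub, queue, router, ledger, core, node, gate, mirror, agent, shard, ingest, broker, bridge, relay, edge, sink, peer
Reachable nodes: 18 of 20 total.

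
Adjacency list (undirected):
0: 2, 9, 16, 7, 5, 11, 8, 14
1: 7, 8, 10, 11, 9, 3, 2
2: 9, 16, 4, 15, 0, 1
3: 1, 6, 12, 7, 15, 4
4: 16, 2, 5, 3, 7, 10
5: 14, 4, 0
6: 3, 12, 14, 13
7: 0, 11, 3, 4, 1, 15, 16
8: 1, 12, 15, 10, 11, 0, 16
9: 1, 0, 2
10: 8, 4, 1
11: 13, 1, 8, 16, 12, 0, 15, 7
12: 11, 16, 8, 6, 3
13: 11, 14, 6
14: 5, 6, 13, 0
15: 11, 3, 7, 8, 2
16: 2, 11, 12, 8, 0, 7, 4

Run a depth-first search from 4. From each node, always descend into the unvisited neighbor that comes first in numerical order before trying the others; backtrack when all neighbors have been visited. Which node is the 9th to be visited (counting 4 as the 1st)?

7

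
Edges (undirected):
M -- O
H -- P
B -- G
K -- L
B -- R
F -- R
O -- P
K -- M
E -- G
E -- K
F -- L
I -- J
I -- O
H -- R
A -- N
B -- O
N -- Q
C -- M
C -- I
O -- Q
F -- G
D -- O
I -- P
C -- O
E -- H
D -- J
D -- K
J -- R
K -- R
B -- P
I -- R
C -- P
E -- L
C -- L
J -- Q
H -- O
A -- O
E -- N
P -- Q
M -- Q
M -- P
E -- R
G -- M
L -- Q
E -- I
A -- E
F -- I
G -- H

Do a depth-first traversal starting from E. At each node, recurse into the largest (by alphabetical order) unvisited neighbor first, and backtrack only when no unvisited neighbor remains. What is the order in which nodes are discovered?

E → R → K → M → Q → P → O → I → J → D → F → L → C → G → H → B → A → N

Visit E
E → R
R → K
K → M
M → Q
Q → P
P → O
O → I
I → J
J → D
I → F
F → L
L → C
F → G
G → H
G → B
O → A
A → N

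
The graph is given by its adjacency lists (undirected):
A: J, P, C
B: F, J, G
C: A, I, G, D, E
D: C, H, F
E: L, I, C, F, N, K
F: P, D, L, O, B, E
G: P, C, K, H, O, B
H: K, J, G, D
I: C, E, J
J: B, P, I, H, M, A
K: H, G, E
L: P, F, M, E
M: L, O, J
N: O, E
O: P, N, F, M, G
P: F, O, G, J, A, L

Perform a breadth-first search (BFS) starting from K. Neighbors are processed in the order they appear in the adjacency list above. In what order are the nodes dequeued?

K → H → G → E → J → D → P → C → O → B → L → I → F → N → M → A

Visit K; enqueue H, G, E → queue [H, G, E]
Visit H; enqueue J, D → queue [G, E, J, D]
Visit G; enqueue P, C, O, B → queue [E, J, D, P, C, O, B]
Visit E; enqueue L, I, F, N → queue [J, D, P, C, O, B, L, I, F, N]
Visit J; enqueue M, A → queue [D, P, C, O, B, L, I, F, N, M, A]
Visit D → queue [P, C, O, B, L, I, F, N, M, A]
Visit P → queue [C, O, B, L, I, F, N, M, A]
Visit C → queue [O, B, L, I, F, N, M, A]
Visit O → queue [B, L, I, F, N, M, A]
Visit B → queue [L, I, F, N, M, A]
Visit L → queue [I, F, N, M, A]
Visit I → queue [F, N, M, A]
Visit F → queue [N, M, A]
Visit N → queue [M, A]
Visit M → queue [A]
Visit A → queue []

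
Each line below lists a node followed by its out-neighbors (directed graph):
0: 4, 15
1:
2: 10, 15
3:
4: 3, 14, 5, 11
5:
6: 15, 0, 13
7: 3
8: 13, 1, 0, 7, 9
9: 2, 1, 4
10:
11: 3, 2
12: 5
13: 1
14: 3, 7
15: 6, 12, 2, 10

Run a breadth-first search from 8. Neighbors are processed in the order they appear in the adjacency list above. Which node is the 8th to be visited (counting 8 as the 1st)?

Visit 8; enqueue 13, 1, 0, 7, 9 → queue [13, 1, 0, 7, 9]
Visit 13 → queue [1, 0, 7, 9]
Visit 1 → queue [0, 7, 9]
Visit 0; enqueue 4, 15 → queue [7, 9, 4, 15]
Visit 7; enqueue 3 → queue [9, 4, 15, 3]
Visit 9; enqueue 2 → queue [4, 15, 3, 2]
Visit 4; enqueue 14, 5, 11 → queue [15, 3, 2, 14, 5, 11]
Visit 15; enqueue 6, 12, 10 → queue [3, 2, 14, 5, 11, 6, 12, 10]
Visit 3 → queue [2, 14, 5, 11, 6, 12, 10]
Visit 2 → queue [14, 5, 11, 6, 12, 10]
Visit 14 → queue [5, 11, 6, 12, 10]
Visit 5 → queue [11, 6, 12, 10]
Visit 11 → queue [6, 12, 10]
Visit 6 → queue [12, 10]
Visit 12 → queue [10]
Visit 10 → queue []

Visit order: 8, 13, 1, 0, 7, 9, 4, 15, 3, 2, 14, 5, 11, 6, 12, 10

15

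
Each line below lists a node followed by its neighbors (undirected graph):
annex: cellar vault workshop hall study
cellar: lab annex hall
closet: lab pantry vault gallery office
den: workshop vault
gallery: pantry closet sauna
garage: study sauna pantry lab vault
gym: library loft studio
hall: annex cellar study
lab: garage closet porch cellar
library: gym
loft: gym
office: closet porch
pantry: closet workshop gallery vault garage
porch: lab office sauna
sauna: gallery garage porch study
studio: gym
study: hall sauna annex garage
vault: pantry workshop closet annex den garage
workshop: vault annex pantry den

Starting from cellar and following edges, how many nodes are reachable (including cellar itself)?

BFS from cellar visits: cellar, lab, annex, hall, garage, closet, porch, vault, workshop, study, sauna, pantry, gallery, office, den
Reachable nodes: 15 of 19 total.

15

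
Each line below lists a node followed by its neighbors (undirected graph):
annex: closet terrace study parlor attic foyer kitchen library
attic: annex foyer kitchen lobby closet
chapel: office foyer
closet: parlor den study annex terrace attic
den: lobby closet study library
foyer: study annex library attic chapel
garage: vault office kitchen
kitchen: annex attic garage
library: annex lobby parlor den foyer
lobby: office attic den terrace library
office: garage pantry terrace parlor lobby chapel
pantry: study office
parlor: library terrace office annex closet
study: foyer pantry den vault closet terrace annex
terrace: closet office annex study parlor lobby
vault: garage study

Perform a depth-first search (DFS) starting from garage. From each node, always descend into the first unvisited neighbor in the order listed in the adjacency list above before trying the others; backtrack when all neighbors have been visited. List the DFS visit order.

garage, vault, study, foyer, annex, closet, parlor, library, lobby, office, pantry, terrace, chapel, attic, kitchen, den

Visit garage
garage → vault
vault → study
study → foyer
foyer → annex
annex → closet
closet → parlor
parlor → library
library → lobby
lobby → office
office → pantry
office → terrace
office → chapel
lobby → attic
attic → kitchen
lobby → den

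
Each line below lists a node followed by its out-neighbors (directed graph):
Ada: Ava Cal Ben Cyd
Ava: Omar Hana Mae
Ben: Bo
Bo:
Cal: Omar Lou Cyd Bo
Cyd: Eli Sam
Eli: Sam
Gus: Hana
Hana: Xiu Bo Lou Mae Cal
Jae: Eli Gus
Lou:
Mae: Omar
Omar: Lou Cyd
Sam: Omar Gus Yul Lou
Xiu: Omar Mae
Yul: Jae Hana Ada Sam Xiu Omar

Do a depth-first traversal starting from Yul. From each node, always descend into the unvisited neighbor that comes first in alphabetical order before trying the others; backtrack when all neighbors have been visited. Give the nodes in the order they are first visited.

Visit Yul
Yul → Ada
Ada → Ava
Ava → Hana
Hana → Bo
Hana → Cal
Cal → Cyd
Cyd → Eli
Eli → Sam
Sam → Gus
Sam → Lou
Sam → Omar
Hana → Mae
Hana → Xiu
Ada → Ben
Yul → Jae

Yul → Ada → Ava → Hana → Bo → Cal → Cyd → Eli → Sam → Gus → Lou → Omar → Mae → Xiu → Ben → Jae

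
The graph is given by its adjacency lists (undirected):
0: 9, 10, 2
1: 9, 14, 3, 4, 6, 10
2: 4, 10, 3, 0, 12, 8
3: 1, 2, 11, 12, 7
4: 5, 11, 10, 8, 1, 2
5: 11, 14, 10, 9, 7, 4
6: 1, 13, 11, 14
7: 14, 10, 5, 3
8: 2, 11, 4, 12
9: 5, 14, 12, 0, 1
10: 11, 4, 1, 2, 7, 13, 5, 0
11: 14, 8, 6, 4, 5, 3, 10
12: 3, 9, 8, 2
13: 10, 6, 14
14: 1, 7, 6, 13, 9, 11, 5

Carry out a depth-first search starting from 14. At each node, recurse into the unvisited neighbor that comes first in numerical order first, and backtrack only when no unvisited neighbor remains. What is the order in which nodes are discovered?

14, 1, 3, 2, 0, 9, 5, 4, 8, 11, 6, 13, 10, 7, 12

Visit 14
14 → 1
1 → 3
3 → 2
2 → 0
0 → 9
9 → 5
5 → 4
4 → 8
8 → 11
11 → 6
6 → 13
13 → 10
10 → 7
8 → 12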